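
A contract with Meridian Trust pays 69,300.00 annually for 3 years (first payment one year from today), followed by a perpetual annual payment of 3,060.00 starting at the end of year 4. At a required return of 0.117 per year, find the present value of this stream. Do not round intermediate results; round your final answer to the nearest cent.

PV of 3-year annuity: 69,300.00 × [1 − (1+0.117)^−3] / 0.117 = 167308.74580
Perpetuity value at year 3: 3,060.00 / 0.117 = 26153.84615
PV of perpetuity: 26153.84615 / (1+0.117)^3 = 18766.18725
Total PV = 167308.74580 + 18766.18725 = 186074.93305

186074.93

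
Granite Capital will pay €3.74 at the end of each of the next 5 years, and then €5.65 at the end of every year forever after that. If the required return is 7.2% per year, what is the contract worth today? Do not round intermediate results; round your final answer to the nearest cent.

PV of 5-year annuity: €3.74 × [1 − (1+0.072)^−5] / 0.072 = 15.25297
Perpetuity value at year 5: €5.65 / 0.072 = 78.47222
PV of perpetuity: 78.47222 / (1+0.072)^5 = 55.42964
Total PV = 15.25297 + 55.42964 = 70.68260

€70.68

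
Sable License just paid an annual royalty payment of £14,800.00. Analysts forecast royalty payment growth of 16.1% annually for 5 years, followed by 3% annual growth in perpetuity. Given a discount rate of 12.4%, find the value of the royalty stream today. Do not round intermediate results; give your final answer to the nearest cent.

£272314.62

D_1 = 17182.80000
D_2 = 19949.23080
D_3 = 23161.05696
D_4 = 26889.98713
D_5 = 31219.27506
Terminal value at year 5: TV = D_5×(1+g_2)/(r−g_2) = 32155.85331/0.094 = 342083.54584
P_0 = D_1/(1+r)^1 + D_2/(1+r)^2 + D_3/(1+r)^3 + D_4/(1+r)^4 + D_5/(1+r)^5 + TV/(1+r)^5
    = 15287.18861 + 15790.41457 + 16310.20580 + 16847.10759 + 17401.68320 + 190678.01801 = 272314.61778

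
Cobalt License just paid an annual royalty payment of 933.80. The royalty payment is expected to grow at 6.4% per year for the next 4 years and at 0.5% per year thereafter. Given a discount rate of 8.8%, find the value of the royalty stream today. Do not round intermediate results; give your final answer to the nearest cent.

13875.43

D_1 = 993.56320
D_2 = 1057.15124
D_3 = 1124.80892
D_4 = 1196.79670
Terminal value at year 4: TV = D_4×(1+g_2)/(r−g_2) = 1202.78068/0.083 = 14491.33348
P_0 = D_1/(1+r)^1 + D_2/(1+r)^2 + D_3/(1+r)^3 + D_4/(1+r)^4 + TV/(1+r)^4
    = 913.20147 + 893.05732 + 873.35753 + 854.09229 + 10341.71986 = 13875.42847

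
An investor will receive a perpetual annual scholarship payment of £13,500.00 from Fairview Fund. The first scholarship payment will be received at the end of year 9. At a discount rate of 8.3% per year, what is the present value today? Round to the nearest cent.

£85946.47

Value at end of year 8: C / r = £13,500.00 / 0.083 = £162,650.6024
Discount to today: PV = £162,650.6024 / (1 + 0.083)^8 = £162,650.6024 / 1.892464 = £85,946.47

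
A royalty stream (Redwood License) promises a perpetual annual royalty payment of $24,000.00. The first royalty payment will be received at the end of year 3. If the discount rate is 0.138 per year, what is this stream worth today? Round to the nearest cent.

$134291.22

Value at end of year 2: C / r = $24,000.00 / 0.138 = $173,913.0435
Discount to today: PV = $173,913.0435 / (1 + 0.138)^2 = $173,913.0435 / 1.295044 = $134,291.22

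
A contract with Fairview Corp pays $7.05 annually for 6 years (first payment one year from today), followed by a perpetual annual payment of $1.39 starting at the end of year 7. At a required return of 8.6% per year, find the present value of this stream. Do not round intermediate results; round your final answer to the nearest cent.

PV of 6-year annuity: $7.05 × [1 − (1+0.086)^−6] / 0.086 = 32.00647
Perpetuity value at year 6: $1.39 / 0.086 = 16.16279
PV of perpetuity: 16.16279 / (1+0.086)^6 = 9.85229
Total PV = 32.00647 + 9.85229 = 41.85877

$41.86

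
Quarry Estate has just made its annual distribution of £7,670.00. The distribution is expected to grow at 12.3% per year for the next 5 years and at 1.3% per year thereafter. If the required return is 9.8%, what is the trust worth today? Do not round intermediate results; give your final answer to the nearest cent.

£143349.80

D_1 = 8613.41000
D_2 = 9672.85943
D_3 = 10862.62114
D_4 = 12198.72354
D_5 = 13699.16654
Terminal value at year 5: TV = D_5×(1+g_2)/(r−g_2) = 13877.25570/0.085 = 163261.83177
P_0 = D_1/(1+r)^1 + D_2/(1+r)^2 + D_3/(1+r)^3 + D_4/(1+r)^4 + D_5/(1+r)^5 + TV/(1+r)^5
    = 7844.63570 + 8023.24763 + 8205.92631 + 8392.76434 + 8583.85642 + 102299.37122 = 143349.80161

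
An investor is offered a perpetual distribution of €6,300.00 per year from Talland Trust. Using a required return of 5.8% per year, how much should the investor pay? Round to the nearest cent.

€108620.69

Level perpetuity: PV = C / r = €6,300.00 / 0.058 = €108,620.69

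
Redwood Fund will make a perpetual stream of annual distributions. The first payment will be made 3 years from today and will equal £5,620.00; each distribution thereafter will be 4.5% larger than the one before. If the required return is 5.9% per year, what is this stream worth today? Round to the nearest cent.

Value at end of year 2: C₁ / (r − g) = £5,620.00 / (0.059 − 0.045) = £401,428.5714
Discount to today: PV = £401,428.5714 / (1 + 0.059)^2 = £401,428.5714 / 1.121481 = £357,945.05

£357945.05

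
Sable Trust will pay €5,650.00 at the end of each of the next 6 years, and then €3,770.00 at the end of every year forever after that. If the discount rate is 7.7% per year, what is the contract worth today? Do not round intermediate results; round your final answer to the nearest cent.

€57731.72

PV of 6-year annuity: €5,650.00 × [1 − (1+0.077)^−6] / 0.077 = 26358.69362
Perpetuity value at year 6: €3,770.00 / 0.077 = 48961.03896
PV of perpetuity: 48961.03896 / (1+0.077)^6 = 31373.02570
Total PV = 26358.69362 + 31373.02570 = 57731.71931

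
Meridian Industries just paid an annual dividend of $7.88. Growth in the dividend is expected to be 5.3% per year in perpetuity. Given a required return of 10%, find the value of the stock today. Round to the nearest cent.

D₁ = D₀ × (1 + g) = $7.88 × 1.053 = $8.2976
Growing perpetuity: P = D₁ / (r − g) = $8.2976 / (0.1 − 0.053) = $176.55

$176.55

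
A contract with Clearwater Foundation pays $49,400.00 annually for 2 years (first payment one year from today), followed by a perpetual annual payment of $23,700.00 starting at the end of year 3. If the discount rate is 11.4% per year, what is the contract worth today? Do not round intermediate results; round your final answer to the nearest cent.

PV of 2-year annuity: $49,400.00 × [1 − (1+0.114)^−2] / 0.114 = 84151.43965
Perpetuity value at year 2: $23,700.00 / 0.114 = 207894.73684
PV of perpetuity: 207894.73684 / (1+0.114)^2 = 167522.48746
Total PV = 84151.43965 + 167522.48746 = 251673.92711

$251673.93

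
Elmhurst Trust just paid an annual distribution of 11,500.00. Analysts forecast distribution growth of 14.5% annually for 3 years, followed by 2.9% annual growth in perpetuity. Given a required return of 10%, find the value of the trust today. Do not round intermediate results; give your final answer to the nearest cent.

225372.55

D_1 = 13167.50000
D_2 = 15076.78750
D_3 = 17262.92169
Terminal value at year 3: TV = D_3×(1+g_2)/(r−g_2) = 17763.54642/0.071 = 250190.79460
P_0 = D_1/(1+r)^1 + D_2/(1+r)^2 + D_3/(1+r)^3 + TV/(1+r)^3
    = 11970.45455 + 12460.15496 + 12969.88857 + 187972.04703 = 225372.54511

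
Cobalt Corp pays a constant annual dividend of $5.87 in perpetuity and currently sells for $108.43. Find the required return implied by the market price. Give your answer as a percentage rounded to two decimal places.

5.41%

P = C/r ⇒ r = C/P = $5.87/$108.43 = 0.054136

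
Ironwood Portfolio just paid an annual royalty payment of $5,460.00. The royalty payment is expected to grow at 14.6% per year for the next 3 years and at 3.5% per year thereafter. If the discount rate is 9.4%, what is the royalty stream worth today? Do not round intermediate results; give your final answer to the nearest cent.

$128085.95

D_1 = 6257.16000
D_2 = 7170.70536
D_3 = 8217.62834
Terminal value at year 3: TV = D_3×(1+g_2)/(r−g_2) = 8505.24533/0.059 = 144156.70059
P_0 = D_1/(1+r)^1 + D_2/(1+r)^2 + D_3/(1+r)^3 + TV/(1+r)^3
    = 5719.52468 + 5991.38509 + 6276.16756 + 110098.87156 = 128085.94888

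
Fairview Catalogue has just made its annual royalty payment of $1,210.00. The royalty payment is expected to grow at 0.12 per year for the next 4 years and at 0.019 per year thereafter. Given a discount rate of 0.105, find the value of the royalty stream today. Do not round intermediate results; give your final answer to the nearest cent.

D_1 = 1355.20000
D_2 = 1517.82400
D_3 = 1699.96288
D_4 = 1903.95843
Terminal value at year 4: TV = D_4×(1+g_2)/(r−g_2) = 1940.13364/0.086 = 22559.69344
P_0 = D_1/(1+r)^1 + D_2/(1+r)^2 + D_3/(1+r)^3 + D_4/(1+r)^4 + TV/(1+r)^4
    = 1226.42534 + 1243.07365 + 1259.94795 + 1277.05132 + 15131.57315 = 20138.07140

$20138.07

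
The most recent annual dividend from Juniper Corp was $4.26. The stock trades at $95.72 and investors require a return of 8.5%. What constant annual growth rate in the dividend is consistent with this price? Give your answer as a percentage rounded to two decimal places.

3.88%

P = D₀(1+g)/(r−g) ⇒ P(r−g) = D₀(1+g) ⇒ g(P+D₀) = P·r − D₀
g = (P·r − D₀)/(P + D₀) = ($95.72×0.085 − $4.26) / ($95.72 + $4.26) = 0.038770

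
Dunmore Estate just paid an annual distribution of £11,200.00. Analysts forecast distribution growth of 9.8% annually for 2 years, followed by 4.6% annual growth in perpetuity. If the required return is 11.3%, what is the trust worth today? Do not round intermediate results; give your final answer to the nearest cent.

£192121.66

D_1 = 12297.60000
D_2 = 13502.76480
Terminal value at year 2: TV = D_2×(1+g_2)/(r−g_2) = 14123.89198/0.067 = 210804.35792
P_0 = D_1/(1+r)^1 + D_2/(1+r)^2 + TV/(1+r)^2
    = 11049.05660 + 10900.14749 + 170172.45178 = 192121.65587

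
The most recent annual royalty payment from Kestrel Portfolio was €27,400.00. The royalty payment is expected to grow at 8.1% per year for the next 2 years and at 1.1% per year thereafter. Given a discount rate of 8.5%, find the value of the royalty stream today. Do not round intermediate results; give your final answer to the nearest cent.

€426085.53

D_1 = 29619.40000
D_2 = 32018.57140
Terminal value at year 2: TV = D_2×(1+g_2)/(r−g_2) = 32370.77569/0.074 = 437442.91467
P_0 = D_1/(1+r)^1 + D_2/(1+r)^2 + TV/(1+r)^2
    = 27298.98618 + 27198.34475 + 371588.19654 = 426085.52746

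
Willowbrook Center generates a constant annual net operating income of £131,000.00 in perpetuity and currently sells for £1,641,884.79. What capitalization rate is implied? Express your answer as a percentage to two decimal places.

7.98%

P = C/r ⇒ r = C/P = £131,000.00/£1,641,884.79 = 0.079786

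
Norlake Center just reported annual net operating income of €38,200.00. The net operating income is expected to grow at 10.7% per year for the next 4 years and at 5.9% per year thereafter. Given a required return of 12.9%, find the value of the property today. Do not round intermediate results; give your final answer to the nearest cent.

D_1 = 42287.40000
D_2 = 46812.15180
D_3 = 51821.05204
D_4 = 57365.90461
Terminal value at year 4: TV = D_4×(1+g_2)/(r−g_2) = 60750.49298/0.07 = 867864.18547
P_0 = D_1/(1+r)^1 + D_2/(1+r)^2 + D_3/(1+r)^3 + D_4/(1+r)^4 + TV/(1+r)^4
    = 37455.62445 + 36725.75400 + 36010.10600 + 35308.40331 + 534165.70157 = 679665.58933

€679665.59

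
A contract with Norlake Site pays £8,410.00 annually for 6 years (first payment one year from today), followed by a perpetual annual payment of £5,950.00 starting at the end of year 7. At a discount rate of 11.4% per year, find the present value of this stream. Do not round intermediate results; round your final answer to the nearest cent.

£62481.28

PV of 6-year annuity: £8,410.00 × [1 − (1+0.114)^−6] / 0.114 = 35172.57911
Perpetuity value at year 6: £5,950.00 / 0.114 = 52192.98246
PV of perpetuity: 52192.98246 / (1+0.114)^6 = 27308.69641
Total PV = 35172.57911 + 27308.69641 = 62481.27551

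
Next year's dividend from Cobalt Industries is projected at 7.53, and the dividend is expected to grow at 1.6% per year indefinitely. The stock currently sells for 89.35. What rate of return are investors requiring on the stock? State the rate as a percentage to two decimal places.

10.03%

P = D₁/(r − g) ⇒ r = D₁/P + g = 7.5300/89.35 + 0.016 = 0.084275 + 0.016 = 0.100275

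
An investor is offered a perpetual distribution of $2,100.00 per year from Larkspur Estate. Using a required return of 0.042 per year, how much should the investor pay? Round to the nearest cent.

Level perpetuity: PV = C / r = $2,100.00 / 0.042 = $50,000.00

$50000.00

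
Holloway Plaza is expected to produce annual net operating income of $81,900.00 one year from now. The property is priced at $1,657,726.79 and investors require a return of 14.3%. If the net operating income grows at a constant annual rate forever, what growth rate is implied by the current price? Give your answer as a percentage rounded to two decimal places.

9.36%

P = D₁/(r−g) ⇒ g = r − D₁/P = 0.143 − $81,900.00/$1,657,726.79 = 0.093595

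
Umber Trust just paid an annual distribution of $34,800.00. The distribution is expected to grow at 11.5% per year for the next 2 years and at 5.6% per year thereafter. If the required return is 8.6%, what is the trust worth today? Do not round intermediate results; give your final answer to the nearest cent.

$1363667.59

D_1 = 38802.00000
D_2 = 43264.23000
Terminal value at year 2: TV = D_2×(1+g_2)/(r−g_2) = 45687.02688/0.03 = 1522900.89600
P_0 = D_1/(1+r)^1 + D_2/(1+r)^2 + TV/(1+r)^2
    = 35729.28177 + 36683.37861 + 1291254.92710 = 1363667.58748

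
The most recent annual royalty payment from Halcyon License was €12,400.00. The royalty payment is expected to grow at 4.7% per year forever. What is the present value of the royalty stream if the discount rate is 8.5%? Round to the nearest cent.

€341652.63

D₁ = D₀ × (1 + g) = €12,400.00 × 1.047 = €12,982.8000
Growing perpetuity: P = D₁ / (r − g) = €12,982.8000 / (0.085 − 0.047) = €341,652.63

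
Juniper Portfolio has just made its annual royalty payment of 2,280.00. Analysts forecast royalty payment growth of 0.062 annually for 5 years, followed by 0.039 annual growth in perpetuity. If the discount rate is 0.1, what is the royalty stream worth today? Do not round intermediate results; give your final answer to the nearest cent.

D_1 = 2421.36000
D_2 = 2571.48432
D_3 = 2730.91635
D_4 = 2900.23316
D_5 = 3080.04762
Terminal value at year 5: TV = D_5×(1+g_2)/(r−g_2) = 3200.16947/0.061 = 52461.79466
P_0 = D_1/(1+r)^1 + D_2/(1+r)^2 + D_3/(1+r)^3 + D_4/(1+r)^4 + D_5/(1+r)^5 + TV/(1+r)^5
    = 2201.23636 + 2125.19365 + 2051.77787 + 1980.89827 + 1912.46724 + 32574.64695 = 42846.22036

42846.22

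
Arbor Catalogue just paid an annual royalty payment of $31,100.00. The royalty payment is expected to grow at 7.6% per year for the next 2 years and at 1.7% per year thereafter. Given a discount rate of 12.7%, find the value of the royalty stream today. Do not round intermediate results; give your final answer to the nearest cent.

D_1 = 33463.60000
D_2 = 36006.83360
Terminal value at year 2: TV = D_2×(1+g_2)/(r−g_2) = 36618.94977/0.11 = 332899.54337
P_0 = D_1/(1+r)^1 + D_2/(1+r)^2 + TV/(1+r)^2
    = 29692.63531 + 28348.95794 + 262099.00205 = 320140.59531

$320140.60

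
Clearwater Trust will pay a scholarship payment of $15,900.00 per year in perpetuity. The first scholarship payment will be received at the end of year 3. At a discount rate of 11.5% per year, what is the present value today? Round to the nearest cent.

Value at end of year 2: C / r = $15,900.00 / 0.115 = $138,260.8696
Discount to today: PV = $138,260.8696 / (1 + 0.115)^2 = $138,260.8696 / 1.243225 = $111,211.46

$111211.46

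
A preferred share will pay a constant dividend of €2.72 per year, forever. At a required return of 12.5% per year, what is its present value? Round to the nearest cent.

Level perpetuity: PV = C / r = €2.72 / 0.125 = €21.76

€21.76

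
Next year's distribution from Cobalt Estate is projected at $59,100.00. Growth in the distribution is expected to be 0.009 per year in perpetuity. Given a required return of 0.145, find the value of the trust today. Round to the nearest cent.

Growing perpetuity: P = D₁ / (r − g) = $59,100.0000 / (0.145 − 0.009) = $434,558.82

$434558.82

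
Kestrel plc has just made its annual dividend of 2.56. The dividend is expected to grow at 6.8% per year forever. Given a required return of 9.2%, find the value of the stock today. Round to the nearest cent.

113.92

D₁ = D₀ × (1 + g) = 2.56 × 1.068 = 2.7341
Growing perpetuity: P = D₁ / (r − g) = 2.7341 / (0.092 − 0.068) = 113.92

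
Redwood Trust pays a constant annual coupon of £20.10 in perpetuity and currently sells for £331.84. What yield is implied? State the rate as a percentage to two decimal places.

6.06%

P = C/r ⇒ r = C/P = £20.10/£331.84 = 0.060571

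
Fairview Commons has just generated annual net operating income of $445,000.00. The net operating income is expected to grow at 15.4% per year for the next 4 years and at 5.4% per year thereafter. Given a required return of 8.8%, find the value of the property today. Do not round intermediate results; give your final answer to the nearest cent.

D_1 = 513530.00000
D_2 = 592613.62000
D_3 = 683876.11748
D_4 = 789193.03957
Terminal value at year 4: TV = D_4×(1+g_2)/(r−g_2) = 831809.46371/0.034 = 24464984.22673
P_0 = D_1/(1+r)^1 + D_2/(1+r)^2 + D_3/(1+r)^3 + D_4/(1+r)^4 + TV/(1+r)^4
    = 471994.48529 + 500626.50370 + 530995.39088 + 563206.50834 + 17459401.75848 = 19526224.64669

$19526224.65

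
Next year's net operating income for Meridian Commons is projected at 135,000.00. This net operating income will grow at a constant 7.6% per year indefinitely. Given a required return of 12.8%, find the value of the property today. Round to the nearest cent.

2596153.85

Growing perpetuity: P = D₁ / (r − g) = 135,000.0000 / (0.128 − 0.076) = 2,596,153.85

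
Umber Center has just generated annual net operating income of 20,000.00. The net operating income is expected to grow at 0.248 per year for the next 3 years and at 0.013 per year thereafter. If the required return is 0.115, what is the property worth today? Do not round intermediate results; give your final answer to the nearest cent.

354007.42

D_1 = 24960.00000
D_2 = 31150.08000
D_3 = 38875.29984
Terminal value at year 3: TV = D_3×(1+g_2)/(r−g_2) = 39380.67874/0.102 = 386085.08567
P_0 = D_1/(1+r)^1 + D_2/(1+r)^2 + D_3/(1+r)^3 + TV/(1+r)^3
    = 22385.65022 + 25055.86680 + 28044.59351 + 278521.30614 = 354007.41667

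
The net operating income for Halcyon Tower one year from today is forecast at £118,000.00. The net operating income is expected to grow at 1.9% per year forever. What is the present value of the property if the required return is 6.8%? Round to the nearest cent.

£2408163.27

Growing perpetuity: P = D₁ / (r − g) = £118,000.0000 / (0.068 − 0.019) = £2,408,163.27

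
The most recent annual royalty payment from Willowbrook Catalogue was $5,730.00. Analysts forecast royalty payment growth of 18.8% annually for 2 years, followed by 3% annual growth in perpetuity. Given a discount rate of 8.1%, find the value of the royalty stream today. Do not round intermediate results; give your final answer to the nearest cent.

$152984.17

D_1 = 6807.24000
D_2 = 8087.00112
Terminal value at year 2: TV = D_2×(1+g_2)/(r−g_2) = 8329.61115/0.051 = 163325.70889
P_0 = D_1/(1+r)^1 + D_2/(1+r)^2 + TV/(1+r)^2
    = 6297.16929 + 6920.47837 + 139766.52386 = 152984.17152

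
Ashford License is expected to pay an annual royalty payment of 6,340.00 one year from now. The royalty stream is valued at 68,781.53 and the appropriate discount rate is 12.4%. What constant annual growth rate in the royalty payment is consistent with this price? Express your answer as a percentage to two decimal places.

P = D₁/(r−g) ⇒ g = r − D₁/P = 0.124 − 6,340.00/68,781.53 = 0.031824

3.18%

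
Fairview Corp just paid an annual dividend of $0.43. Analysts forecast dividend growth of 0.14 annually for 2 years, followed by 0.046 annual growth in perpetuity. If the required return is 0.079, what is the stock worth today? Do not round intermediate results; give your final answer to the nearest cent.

D_1 = 0.49020
D_2 = 0.55883
Terminal value at year 2: TV = D_2×(1+g_2)/(r−g_2) = 0.58453/0.033 = 17.71315
P_0 = D_1/(1+r)^1 + D_2/(1+r)^2 + TV/(1+r)^2
    = 0.45431 + 0.47999 + 15.21434 = 16.14864

$16.15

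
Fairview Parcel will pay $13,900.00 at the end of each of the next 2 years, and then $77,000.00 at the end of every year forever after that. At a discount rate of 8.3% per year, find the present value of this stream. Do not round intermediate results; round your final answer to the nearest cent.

$815647.98

PV of 2-year annuity: $13,900.00 × [1 − (1+0.083)^−2] / 0.083 = 24685.79721
Perpetuity value at year 2: $77,000.00 / 0.083 = 927710.84337
PV of perpetuity: 927710.84337 / (1+0.083)^2 = 790962.18259
Total PV = 24685.79721 + 790962.18259 = 815647.97979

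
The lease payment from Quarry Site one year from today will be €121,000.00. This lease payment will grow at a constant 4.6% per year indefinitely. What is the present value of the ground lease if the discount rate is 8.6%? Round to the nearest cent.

€3025000.00

Growing perpetuity: P = D₁ / (r − g) = €121,000.0000 / (0.086 − 0.046) = €3,025,000.00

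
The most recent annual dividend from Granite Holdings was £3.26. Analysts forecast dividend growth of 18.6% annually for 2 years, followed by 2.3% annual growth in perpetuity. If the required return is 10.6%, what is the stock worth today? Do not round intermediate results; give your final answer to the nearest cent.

D_1 = 3.86636
D_2 = 4.58550
Terminal value at year 2: TV = D_2×(1+g_2)/(r−g_2) = 4.69097/0.083 = 56.51771
P_0 = D_1/(1+r)^1 + D_2/(1+r)^2 + TV/(1+r)^2
    = 3.49580 + 3.74867 + 46.20344 = 53.44791

£53.45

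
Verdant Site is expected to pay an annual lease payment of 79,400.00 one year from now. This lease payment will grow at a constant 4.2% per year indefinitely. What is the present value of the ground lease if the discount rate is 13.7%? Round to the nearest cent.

Growing perpetuity: P = D₁ / (r − g) = 79,400.0000 / (0.137 − 0.042) = 835,789.47

835789.47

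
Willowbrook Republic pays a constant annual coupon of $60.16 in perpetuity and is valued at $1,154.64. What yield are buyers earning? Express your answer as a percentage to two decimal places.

5.21%

P = C/r ⇒ r = C/P = $60.16/$1,154.64 = 0.052103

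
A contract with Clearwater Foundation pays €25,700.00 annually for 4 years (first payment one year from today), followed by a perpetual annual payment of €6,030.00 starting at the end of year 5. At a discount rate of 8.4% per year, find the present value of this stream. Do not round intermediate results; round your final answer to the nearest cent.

€136359.37

PV of 4-year annuity: €25,700.00 × [1 − (1+0.084)^−4] / 0.084 = 84369.24294
Perpetuity value at year 4: €6,030.00 / 0.084 = 71785.71429
PV of perpetuity: 71785.71429 / (1+0.084)^4 = 51990.12927
Total PV = 84369.24294 + 51990.12927 = 136359.37221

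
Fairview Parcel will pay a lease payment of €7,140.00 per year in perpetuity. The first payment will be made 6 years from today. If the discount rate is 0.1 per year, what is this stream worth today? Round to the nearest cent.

Value at end of year 5: C / r = €7,140.00 / 0.1 = €71,400.0000
Discount to today: PV = €71,400.0000 / (1 + 0.1)^5 = €71,400.0000 / 1.610510 = €44,333.78

€44333.78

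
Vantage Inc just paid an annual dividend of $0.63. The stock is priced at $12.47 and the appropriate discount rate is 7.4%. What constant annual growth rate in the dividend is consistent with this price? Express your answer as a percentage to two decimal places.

2.23%

P = D₀(1+g)/(r−g) ⇒ P(r−g) = D₀(1+g) ⇒ g(P+D₀) = P·r − D₀
g = (P·r − D₀)/(P + D₀) = ($12.47×0.074 − $0.63) / ($12.47 + $0.63) = 0.022350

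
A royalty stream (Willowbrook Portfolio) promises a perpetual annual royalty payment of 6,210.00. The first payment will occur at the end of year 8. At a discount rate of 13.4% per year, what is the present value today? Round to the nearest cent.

Value at end of year 7: C / r = 6,210.00 / 0.134 = 46,343.2836
Discount to today: PV = 46,343.2836 / (1 + 0.134)^7 = 46,343.2836 / 2.411523 = 19,217.43

19217.43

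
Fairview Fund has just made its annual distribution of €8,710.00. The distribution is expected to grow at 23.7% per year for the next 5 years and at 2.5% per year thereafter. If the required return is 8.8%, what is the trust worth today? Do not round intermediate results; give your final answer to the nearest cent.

D_1 = 10774.27000
D_2 = 13327.77199
D_3 = 16486.45395
D_4 = 20393.74354
D_5 = 25227.06076
Terminal value at year 5: TV = D_5×(1+g_2)/(r−g_2) = 25857.73728/0.063 = 410440.27422
P_0 = D_1/(1+r)^1 + D_2/(1+r)^2 + D_3/(1+r)^3 + D_4/(1+r)^4 + D_5/(1+r)^5 + TV/(1+r)^5
    = 9902.82169 + 11258.99856 + 12800.90185 + 14553.96654 + 16547.11085 + 269218.86705 = 334282.66654

€334282.67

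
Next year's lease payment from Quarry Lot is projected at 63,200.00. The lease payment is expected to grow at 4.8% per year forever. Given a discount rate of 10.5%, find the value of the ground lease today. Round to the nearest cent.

Growing perpetuity: P = D₁ / (r − g) = 63,200.0000 / (0.105 − 0.048) = 1,108,771.93

1108771.93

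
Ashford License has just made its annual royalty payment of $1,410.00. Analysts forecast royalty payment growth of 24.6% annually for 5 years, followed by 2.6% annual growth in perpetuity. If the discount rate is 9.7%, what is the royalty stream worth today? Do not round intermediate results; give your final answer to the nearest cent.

$49017.02

D_1 = 1756.86000
D_2 = 2189.04756
D_3 = 2727.55326
D_4 = 3398.53136
D_5 = 4234.57008
Terminal value at year 5: TV = D_5×(1+g_2)/(r−g_2) = 4344.66890/0.071 = 61192.51970
P_0 = D_1/(1+r)^1 + D_2/(1+r)^2 + D_3/(1+r)^3 + D_4/(1+r)^4 + D_5/(1+r)^5 + TV/(1+r)^5
    = 1601.51322 + 1819.03871 + 2066.10961 + 2346.73890 + 2665.48465 + 38518.13034 = 49017.01543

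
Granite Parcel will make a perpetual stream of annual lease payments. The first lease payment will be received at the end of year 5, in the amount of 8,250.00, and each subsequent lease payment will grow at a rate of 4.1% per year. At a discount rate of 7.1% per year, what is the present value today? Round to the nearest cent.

209013.73

Value at end of year 4: C₁ / (r − g) = 8,250.00 / (0.071 − 0.041) = 275,000.0000
Discount to today: PV = 275,000.0000 / (1 + 0.071)^4 = 275,000.0000 / 1.315703 = 209,013.73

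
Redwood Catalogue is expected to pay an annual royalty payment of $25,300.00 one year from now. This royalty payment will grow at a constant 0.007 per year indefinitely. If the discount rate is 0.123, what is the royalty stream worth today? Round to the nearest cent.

Growing perpetuity: P = D₁ / (r − g) = $25,300.0000 / (0.123 − 0.007) = $218,103.45

$218103.45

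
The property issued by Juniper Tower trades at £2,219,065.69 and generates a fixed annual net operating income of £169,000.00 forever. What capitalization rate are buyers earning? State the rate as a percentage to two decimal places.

7.62%

P = C/r ⇒ r = C/P = £169,000.00/£2,219,065.69 = 0.076158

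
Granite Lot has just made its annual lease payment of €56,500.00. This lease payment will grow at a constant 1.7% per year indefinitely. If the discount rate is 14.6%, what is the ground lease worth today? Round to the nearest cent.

D₁ = D₀ × (1 + g) = €56,500.00 × 1.017 = €57,460.5000
Growing perpetuity: P = D₁ / (r − g) = €57,460.5000 / (0.146 − 0.017) = €445,430.23

€445430.23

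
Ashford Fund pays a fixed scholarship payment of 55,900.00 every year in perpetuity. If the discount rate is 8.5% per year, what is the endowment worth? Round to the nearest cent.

657647.06

Level perpetuity: PV = C / r = 55,900.00 / 0.085 = 657,647.06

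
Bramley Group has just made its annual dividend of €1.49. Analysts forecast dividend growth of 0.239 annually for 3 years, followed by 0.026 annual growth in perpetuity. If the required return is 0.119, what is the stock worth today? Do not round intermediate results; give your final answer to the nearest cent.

€27.81

D_1 = 1.84611
D_2 = 2.28733
D_3 = 2.83400
Terminal value at year 3: TV = D_3×(1+g_2)/(r−g_2) = 2.90769/0.093 = 31.26544
P_0 = D_1/(1+r)^1 + D_2/(1+r)^2 + D_3/(1+r)^3 + TV/(1+r)^3
    = 1.64979 + 1.82671 + 2.02260 + 22.31384 = 27.81293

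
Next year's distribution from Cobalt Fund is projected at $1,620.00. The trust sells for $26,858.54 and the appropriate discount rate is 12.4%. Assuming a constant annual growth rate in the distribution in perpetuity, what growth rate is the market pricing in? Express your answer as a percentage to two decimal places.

P = D₁/(r−g) ⇒ g = r − D₁/P = 0.124 − $1,620.00/$26,858.54 = 0.063684

6.37%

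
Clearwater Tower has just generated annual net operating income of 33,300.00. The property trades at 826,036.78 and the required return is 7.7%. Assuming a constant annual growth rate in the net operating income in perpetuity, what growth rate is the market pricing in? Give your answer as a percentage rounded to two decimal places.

3.53%

P = D₀(1+g)/(r−g) ⇒ P(r−g) = D₀(1+g) ⇒ g(P+D₀) = P·r − D₀
g = (P·r − D₀)/(P + D₀) = (826,036.78×0.077 − 33,300.00) / (826,036.78 + 33,300.00) = 0.035265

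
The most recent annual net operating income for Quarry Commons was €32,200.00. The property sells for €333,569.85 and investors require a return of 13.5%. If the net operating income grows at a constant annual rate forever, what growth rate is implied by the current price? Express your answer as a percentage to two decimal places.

3.51%

P = D₀(1+g)/(r−g) ⇒ P(r−g) = D₀(1+g) ⇒ g(P+D₀) = P·r − D₀
g = (P·r − D₀)/(P + D₀) = (€333,569.85×0.135 − €32,200.00) / (€333,569.85 + €32,200.00) = 0.035082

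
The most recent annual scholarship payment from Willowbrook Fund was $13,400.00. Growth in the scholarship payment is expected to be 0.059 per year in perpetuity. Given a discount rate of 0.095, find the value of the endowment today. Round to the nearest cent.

D₁ = D₀ × (1 + g) = $13,400.00 × 1.059 = $14,190.6000
Growing perpetuity: P = D₁ / (r − g) = $14,190.6000 / (0.095 − 0.059) = $394,183.33

$394183.33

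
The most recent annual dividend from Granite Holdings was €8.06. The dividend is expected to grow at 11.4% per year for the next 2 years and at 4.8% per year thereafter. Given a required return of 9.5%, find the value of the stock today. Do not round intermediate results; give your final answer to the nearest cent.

D_1 = 8.97884
D_2 = 10.00243
Terminal value at year 2: TV = D_2×(1+g_2)/(r−g_2) = 10.48254/0.047 = 223.03286
P_0 = D_1/(1+r)^1 + D_2/(1+r)^2 + TV/(1+r)^2
    = 8.19985 + 8.34213 + 186.01185 = 202.55384

€202.55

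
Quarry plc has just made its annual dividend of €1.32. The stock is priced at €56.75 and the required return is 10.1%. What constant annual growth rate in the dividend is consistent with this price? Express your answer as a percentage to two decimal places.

7.60%

P = D₀(1+g)/(r−g) ⇒ P(r−g) = D₀(1+g) ⇒ g(P+D₀) = P·r − D₀
g = (P·r − D₀)/(P + D₀) = (€56.75×0.101 − €1.32) / (€56.75 + €1.32) = 0.075973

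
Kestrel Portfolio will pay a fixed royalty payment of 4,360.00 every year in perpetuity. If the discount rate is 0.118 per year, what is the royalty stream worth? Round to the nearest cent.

Level perpetuity: PV = C / r = 4,360.00 / 0.118 = 36,949.15

36949.15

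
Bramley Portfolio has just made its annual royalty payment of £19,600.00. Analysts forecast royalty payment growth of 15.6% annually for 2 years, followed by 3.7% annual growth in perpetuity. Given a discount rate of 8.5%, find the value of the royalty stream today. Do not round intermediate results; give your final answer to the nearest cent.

£523804.73

D_1 = 22657.60000
D_2 = 26192.18560
Terminal value at year 2: TV = D_2×(1+g_2)/(r−g_2) = 27161.29647/0.048 = 565860.34307
P_0 = D_1/(1+r)^1 + D_2/(1+r)^2 + TV/(1+r)^2
    = 20882.58065 + 22249.09053 + 480673.06001 = 523804.73118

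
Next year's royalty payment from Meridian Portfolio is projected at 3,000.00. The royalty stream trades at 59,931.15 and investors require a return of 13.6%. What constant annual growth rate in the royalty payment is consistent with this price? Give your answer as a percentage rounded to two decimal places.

P = D₁/(r−g) ⇒ g = r − D₁/P = 0.136 − 3,000.00/59,931.15 = 0.085943

8.59%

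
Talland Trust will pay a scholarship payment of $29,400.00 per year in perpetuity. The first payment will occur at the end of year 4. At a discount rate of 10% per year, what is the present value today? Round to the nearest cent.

Value at end of year 3: C / r = $29,400.00 / 0.1 = $294,000.0000
Discount to today: PV = $294,000.0000 / (1 + 0.1)^3 = $294,000.0000 / 1.331000 = $220,886.55

$220886.55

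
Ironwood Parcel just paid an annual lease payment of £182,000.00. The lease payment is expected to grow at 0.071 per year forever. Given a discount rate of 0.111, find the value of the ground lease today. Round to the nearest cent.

D₁ = D₀ × (1 + g) = £182,000.00 × 1.071 = £194,922.0000
Growing perpetuity: P = D₁ / (r − g) = £194,922.0000 / (0.111 − 0.071) = £4,873,050.00

£4873050.00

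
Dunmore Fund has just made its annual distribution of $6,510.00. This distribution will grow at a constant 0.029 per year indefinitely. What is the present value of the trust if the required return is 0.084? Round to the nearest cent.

D₁ = D₀ × (1 + g) = $6,510.00 × 1.029 = $6,698.7900
Growing perpetuity: P = D₁ / (r − g) = $6,698.7900 / (0.084 − 0.029) = $121,796.18

$121796.18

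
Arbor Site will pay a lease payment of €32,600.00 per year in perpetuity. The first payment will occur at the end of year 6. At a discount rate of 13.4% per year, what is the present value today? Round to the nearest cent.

Value at end of year 5: C / r = €32,600.00 / 0.134 = €243,283.5821
Discount to today: PV = €243,283.5821 / (1 + 0.134)^5 = €243,283.5821 / 1.875276 = €129,732.12

€129732.12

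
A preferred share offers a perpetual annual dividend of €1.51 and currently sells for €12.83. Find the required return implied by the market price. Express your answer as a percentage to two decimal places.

P = C/r ⇒ r = C/P = €1.51/€12.83 = 0.117693

11.77%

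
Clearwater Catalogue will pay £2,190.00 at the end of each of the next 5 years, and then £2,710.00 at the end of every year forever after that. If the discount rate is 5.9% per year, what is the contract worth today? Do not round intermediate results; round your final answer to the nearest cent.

£43735.80

PV of 5-year annuity: £2,190.00 × [1 − (1+0.059)^−5] / 0.059 = 9250.22692
Perpetuity value at year 5: £2,710.00 / 0.059 = 45932.20339
PV of perpetuity: 45932.20339 / (1+0.059)^5 = 34485.57556
Total PV = 9250.22692 + 34485.57556 = 43735.80248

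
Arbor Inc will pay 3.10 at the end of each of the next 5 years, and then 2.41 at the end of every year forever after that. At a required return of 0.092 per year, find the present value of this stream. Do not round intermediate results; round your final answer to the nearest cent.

PV of 5-year annuity: 3.10 × [1 − (1+0.092)^−5] / 0.092 = 11.99561
Perpetuity value at year 5: 2.41 / 0.092 = 26.19565
PV of perpetuity: 26.19565 / (1+0.092)^5 = 16.87004
Total PV = 11.99561 + 16.87004 = 28.86564

28.87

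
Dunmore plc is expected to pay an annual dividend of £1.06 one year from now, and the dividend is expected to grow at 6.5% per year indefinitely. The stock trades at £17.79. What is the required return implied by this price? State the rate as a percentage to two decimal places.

P = D₁/(r − g) ⇒ r = D₁/P + g = £1.0600/£17.79 + 0.065 = 0.059584 + 0.065 = 0.124584

12.46%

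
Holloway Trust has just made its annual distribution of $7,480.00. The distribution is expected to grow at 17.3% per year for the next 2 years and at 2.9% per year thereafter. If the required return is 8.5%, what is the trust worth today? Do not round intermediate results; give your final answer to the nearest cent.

$177473.59

D_1 = 8774.04000
D_2 = 10291.94892
Terminal value at year 2: TV = D_2×(1+g_2)/(r−g_2) = 10590.41544/0.056 = 189114.56140
P_0 = D_1/(1+r)^1 + D_2/(1+r)^2 + TV/(1+r)^2
    = 8086.67281 + 8742.55042 + 160644.36400 = 177473.58723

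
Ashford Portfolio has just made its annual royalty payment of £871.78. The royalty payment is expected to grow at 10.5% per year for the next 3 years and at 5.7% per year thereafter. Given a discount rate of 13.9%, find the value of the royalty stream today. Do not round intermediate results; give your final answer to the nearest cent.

D_1 = 963.31690
D_2 = 1064.46517
D_3 = 1176.23402
Terminal value at year 3: TV = D_3×(1+g_2)/(r−g_2) = 1243.27936/0.082 = 15161.94338
P_0 = D_1/(1+r)^1 + D_2/(1+r)^2 + D_3/(1+r)^3 + TV/(1+r)^3
    = 845.75672 + 820.51025 + 796.01740 + 10260.85849 = 12723.14286

£12723.14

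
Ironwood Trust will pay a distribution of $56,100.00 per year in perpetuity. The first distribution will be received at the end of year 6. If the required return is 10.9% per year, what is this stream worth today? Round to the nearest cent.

Value at end of year 5: C / r = $56,100.00 / 0.109 = $514,678.8991
Discount to today: PV = $514,678.8991 / (1 + 0.109)^5 = $514,678.8991 / 1.677481 = $306,816.44

$306816.44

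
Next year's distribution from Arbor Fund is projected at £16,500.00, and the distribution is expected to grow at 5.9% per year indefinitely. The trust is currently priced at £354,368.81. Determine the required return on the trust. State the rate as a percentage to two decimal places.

P = D₁/(r − g) ⇒ r = D₁/P + g = £16,500.0000/£354,368.81 + 0.059 = 0.046562 + 0.059 = 0.105562

10.56%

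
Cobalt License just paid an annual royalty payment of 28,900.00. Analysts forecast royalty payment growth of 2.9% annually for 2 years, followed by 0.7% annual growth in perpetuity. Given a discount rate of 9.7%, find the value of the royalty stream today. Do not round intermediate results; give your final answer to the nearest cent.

D_1 = 29738.10000
D_2 = 30600.50490
Terminal value at year 2: TV = D_2×(1+g_2)/(r−g_2) = 30814.70843/0.09 = 342385.64927
P_0 = D_1/(1+r)^1 + D_2/(1+r)^2 + TV/(1+r)^2
    = 27108.56882 + 25428.18352 + 284513.12004 = 337049.87238

337049.87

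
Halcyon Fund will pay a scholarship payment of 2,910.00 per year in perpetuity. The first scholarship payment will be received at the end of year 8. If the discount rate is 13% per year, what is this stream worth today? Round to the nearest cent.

Value at end of year 7: C / r = 2,910.00 / 0.13 = 22,384.6154
Discount to today: PV = 22,384.6154 / (1 + 0.13)^7 = 22,384.6154 / 2.352605 = 9,514.82

9514.82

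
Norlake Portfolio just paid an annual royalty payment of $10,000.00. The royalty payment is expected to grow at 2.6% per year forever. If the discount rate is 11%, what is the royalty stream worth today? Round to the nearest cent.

D₁ = D₀ × (1 + g) = $10,000.00 × 1.026 = $10,260.0000
Growing perpetuity: P = D₁ / (r − g) = $10,260.0000 / (0.11 − 0.026) = $122,142.86

$122142.86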